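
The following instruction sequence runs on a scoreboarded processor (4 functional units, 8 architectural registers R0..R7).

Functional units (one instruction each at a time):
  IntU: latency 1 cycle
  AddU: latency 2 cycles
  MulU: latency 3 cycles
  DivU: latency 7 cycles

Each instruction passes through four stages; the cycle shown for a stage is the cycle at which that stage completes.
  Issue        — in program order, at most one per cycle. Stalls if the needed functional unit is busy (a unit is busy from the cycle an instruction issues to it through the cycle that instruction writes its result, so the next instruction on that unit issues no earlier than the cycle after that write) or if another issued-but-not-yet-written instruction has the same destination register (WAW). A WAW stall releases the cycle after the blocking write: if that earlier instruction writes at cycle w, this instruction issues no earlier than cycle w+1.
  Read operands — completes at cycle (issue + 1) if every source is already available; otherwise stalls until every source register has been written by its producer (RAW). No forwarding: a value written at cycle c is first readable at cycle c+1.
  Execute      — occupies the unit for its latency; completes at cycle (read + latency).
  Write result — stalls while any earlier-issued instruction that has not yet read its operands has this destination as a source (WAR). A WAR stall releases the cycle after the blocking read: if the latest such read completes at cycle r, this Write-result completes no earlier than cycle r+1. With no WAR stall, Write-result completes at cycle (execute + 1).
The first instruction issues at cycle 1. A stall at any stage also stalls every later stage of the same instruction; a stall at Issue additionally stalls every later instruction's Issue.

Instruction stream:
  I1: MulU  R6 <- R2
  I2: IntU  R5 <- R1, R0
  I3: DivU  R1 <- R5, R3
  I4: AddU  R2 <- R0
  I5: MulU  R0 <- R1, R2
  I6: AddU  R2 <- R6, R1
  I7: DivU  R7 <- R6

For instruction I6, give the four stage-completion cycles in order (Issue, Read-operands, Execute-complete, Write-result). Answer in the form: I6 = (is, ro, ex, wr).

I1 -> (1, 2, 5, 6)
I2 -> (2, 3, 4, 5)
I3 -> (3, 6, 13, 14)  // RAW R5: wait I2 write@5
I4 -> (4, 5, 7, 8)
I5 -> (7, 15, 18, 19)  // struct: MulU busy until I1 writes@6, RAW R1: wait I3 write@14
I6 -> (9, 15, 17, 18)  // struct: AddU busy until I4 writes@8, RAW R1: wait I3 write@14
I7 -> (15, 16, 23, 24)  // struct: DivU busy until I3 writes@14

I6 = (9, 15, 17, 18)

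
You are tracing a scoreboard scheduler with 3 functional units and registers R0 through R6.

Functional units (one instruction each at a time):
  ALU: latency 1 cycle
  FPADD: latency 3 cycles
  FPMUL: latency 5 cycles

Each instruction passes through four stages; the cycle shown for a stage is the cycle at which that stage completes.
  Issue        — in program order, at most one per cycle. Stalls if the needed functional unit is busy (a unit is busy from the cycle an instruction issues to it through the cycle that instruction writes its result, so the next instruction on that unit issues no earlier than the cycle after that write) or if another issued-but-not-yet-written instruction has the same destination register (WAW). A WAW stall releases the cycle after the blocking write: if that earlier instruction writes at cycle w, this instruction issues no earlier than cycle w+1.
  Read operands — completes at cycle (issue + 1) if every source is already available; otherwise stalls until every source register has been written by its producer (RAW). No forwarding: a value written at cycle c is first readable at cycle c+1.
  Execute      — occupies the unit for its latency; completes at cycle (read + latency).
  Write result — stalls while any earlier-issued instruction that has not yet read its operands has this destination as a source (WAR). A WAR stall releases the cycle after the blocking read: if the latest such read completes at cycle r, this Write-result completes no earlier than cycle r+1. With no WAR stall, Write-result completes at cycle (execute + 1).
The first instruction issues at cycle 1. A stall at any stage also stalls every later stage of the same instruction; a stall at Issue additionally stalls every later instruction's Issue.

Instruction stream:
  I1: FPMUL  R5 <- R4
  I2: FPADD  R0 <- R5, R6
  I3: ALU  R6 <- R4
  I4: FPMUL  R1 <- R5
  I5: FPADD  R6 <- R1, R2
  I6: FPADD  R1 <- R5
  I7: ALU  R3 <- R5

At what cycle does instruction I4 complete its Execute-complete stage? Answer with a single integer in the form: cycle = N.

cycle = 15

t=1  I1 issues→FPMUL
t=2  I1 reads; I2 issues→FPADD
t=3  I3 issues→ALU
t=4  I3 reads
t=5  I3 exec-done
t=7  I1 exec-done
t=8  I1 writes R5
t=9  I2 reads; I4 issues→FPMUL
t=10  I3 writes R6; I4 reads
t=12  I2 exec-done
t=13  I2 writes R0
t=14  I5 issues→FPADD
t=15  I4 exec-done
t=16  I4 writes R1
t=17  I5 reads
t=20  I5 exec-done
t=21  I5 writes R6
t=22  I6 issues→FPADD
t=23  I6 reads; I7 issues→ALU
t=24  I7 reads
t=25  I7 exec-done
t=26  I6 exec-done; I7 writes R3
t=27  I6 writes R1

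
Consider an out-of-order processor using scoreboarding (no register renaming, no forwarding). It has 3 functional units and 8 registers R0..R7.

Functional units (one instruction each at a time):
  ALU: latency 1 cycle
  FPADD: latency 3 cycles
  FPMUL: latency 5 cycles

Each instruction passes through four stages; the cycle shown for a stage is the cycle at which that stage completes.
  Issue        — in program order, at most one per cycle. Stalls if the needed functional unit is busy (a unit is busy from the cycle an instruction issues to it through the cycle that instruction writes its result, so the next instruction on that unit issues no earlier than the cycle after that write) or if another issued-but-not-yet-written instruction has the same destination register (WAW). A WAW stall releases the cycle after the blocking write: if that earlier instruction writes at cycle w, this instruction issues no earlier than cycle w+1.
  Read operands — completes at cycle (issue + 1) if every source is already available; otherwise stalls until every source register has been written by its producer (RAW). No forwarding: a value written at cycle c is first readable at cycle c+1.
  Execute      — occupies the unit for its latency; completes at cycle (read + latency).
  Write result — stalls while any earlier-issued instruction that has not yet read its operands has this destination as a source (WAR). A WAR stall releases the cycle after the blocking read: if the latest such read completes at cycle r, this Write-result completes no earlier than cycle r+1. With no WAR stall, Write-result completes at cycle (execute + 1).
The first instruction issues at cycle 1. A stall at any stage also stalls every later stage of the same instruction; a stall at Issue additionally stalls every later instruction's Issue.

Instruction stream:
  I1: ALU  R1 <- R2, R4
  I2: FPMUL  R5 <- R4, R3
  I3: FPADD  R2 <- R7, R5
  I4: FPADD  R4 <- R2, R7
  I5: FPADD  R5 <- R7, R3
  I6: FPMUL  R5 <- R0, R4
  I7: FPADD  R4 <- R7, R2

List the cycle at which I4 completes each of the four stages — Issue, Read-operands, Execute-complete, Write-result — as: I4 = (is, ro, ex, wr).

I4 = (15, 16, 19, 20)

t=1  issue I1 (ALU)
t=2  I1 read-ops · issue I2 (FPMUL)
t=3  I1 finished on ALU · I2 read-ops · issue I3 (FPADD)
t=4  I1→R1
t=8  I2 finished on FPMUL
t=9  I2→R5
t=10  I3 read-ops
t=13  I3 finished on FPADD
t=14  I3→R2
t=15  issue I4 (FPADD)
t=16  I4 read-ops
t=19  I4 finished on FPADD
t=20  I4→R4
t=21  issue I5 (FPADD)
t=22  I5 read-ops
t=25  I5 finished on FPADD
t=26  I5→R5
t=27  issue I6 (FPMUL)
t=28  I6 read-ops · issue I7 (FPADD)
t=29  I7 read-ops
t=32  I7 finished on FPADD
t=33  I6 finished on FPMUL · I7→R4
t=34  I6→R5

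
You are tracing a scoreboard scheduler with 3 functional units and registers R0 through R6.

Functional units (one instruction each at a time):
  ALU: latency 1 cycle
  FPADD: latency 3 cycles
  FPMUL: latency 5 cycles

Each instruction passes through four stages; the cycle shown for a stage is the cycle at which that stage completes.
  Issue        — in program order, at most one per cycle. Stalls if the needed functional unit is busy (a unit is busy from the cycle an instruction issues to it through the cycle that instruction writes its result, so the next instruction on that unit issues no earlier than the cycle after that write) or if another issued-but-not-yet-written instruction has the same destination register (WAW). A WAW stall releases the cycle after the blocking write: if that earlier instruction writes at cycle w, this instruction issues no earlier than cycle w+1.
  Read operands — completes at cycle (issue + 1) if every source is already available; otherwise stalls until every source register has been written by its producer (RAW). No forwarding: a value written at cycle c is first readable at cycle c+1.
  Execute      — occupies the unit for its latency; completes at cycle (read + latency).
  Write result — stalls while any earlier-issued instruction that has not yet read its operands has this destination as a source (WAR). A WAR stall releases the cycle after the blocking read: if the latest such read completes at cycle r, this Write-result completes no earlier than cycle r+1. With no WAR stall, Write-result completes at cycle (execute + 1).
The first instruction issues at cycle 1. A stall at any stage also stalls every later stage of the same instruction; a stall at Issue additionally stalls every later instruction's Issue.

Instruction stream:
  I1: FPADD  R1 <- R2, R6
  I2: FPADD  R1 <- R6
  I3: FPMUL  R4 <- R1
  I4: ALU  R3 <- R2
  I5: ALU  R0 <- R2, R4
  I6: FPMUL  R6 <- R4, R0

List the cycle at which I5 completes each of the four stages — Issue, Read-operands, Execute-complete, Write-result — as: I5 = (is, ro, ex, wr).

I5 = (13, 20, 21, 22)

c1: I1 dispatched to FPADD
c2: I1 operands ready
c5: I1 complete
c6: R1←I1
c7: I2 dispatched to FPADD
c8: I2 operands ready · I3 dispatched to FPMUL
c9: I4 dispatched to ALU
c10: I4 operands ready
c11: I2 complete · I4 complete
c12: R1←I2 · R3←I4
c13: I3 operands ready · I5 dispatched to ALU
c18: I3 complete
c19: R4←I3
c20: I5 operands ready · I6 dispatched to FPMUL
c21: I5 complete
c22: R0←I5
c23: I6 operands ready
c28: I6 complete
c29: R6←I6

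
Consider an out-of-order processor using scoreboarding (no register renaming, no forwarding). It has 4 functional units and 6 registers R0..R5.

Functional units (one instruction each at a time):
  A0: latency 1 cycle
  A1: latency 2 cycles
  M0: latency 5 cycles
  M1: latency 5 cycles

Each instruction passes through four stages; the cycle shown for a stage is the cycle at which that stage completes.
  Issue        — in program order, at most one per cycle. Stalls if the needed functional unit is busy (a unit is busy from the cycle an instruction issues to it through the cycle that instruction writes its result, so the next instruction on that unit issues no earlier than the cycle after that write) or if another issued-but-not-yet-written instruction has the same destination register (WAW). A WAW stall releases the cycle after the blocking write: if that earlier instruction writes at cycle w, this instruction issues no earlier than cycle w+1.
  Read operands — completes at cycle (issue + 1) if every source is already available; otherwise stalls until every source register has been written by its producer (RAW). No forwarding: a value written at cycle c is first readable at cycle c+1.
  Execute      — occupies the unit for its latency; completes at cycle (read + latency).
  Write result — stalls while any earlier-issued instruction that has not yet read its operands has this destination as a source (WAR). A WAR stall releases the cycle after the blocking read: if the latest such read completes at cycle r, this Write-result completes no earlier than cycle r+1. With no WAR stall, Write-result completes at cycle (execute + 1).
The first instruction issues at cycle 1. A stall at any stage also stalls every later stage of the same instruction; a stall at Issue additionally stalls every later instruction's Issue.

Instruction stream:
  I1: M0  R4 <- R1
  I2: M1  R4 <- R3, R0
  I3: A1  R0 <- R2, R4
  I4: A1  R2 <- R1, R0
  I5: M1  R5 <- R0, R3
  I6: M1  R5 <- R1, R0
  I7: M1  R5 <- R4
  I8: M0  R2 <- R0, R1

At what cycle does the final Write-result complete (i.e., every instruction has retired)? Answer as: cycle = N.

[1] issue I1 (M0)
[2] I1 read-ops
[7] I1 finished on M0
[8] I1→R4
[9] issue I2 (M1)
[10] I2 read-ops, issue I3 (A1)
[15] I2 finished on M1
[16] I2→R4
[17] I3 read-ops
[19] I3 finished on A1
[20] I3→R0
[21] issue I4 (A1)
[22] I4 read-ops, issue I5 (M1)
[23] I5 read-ops
[24] I4 finished on A1
[25] I4→R2
[28] I5 finished on M1
[29] I5→R5
[30] issue I6 (M1)
[31] I6 read-ops
[36] I6 finished on M1
[37] I6→R5
[38] issue I7 (M1)
[39] I7 read-ops, issue I8 (M0)
[40] I8 read-ops
[44] I7 finished on M1
[45] I7→R5, I8 finished on M0
[46] I8→R2

cycle = 46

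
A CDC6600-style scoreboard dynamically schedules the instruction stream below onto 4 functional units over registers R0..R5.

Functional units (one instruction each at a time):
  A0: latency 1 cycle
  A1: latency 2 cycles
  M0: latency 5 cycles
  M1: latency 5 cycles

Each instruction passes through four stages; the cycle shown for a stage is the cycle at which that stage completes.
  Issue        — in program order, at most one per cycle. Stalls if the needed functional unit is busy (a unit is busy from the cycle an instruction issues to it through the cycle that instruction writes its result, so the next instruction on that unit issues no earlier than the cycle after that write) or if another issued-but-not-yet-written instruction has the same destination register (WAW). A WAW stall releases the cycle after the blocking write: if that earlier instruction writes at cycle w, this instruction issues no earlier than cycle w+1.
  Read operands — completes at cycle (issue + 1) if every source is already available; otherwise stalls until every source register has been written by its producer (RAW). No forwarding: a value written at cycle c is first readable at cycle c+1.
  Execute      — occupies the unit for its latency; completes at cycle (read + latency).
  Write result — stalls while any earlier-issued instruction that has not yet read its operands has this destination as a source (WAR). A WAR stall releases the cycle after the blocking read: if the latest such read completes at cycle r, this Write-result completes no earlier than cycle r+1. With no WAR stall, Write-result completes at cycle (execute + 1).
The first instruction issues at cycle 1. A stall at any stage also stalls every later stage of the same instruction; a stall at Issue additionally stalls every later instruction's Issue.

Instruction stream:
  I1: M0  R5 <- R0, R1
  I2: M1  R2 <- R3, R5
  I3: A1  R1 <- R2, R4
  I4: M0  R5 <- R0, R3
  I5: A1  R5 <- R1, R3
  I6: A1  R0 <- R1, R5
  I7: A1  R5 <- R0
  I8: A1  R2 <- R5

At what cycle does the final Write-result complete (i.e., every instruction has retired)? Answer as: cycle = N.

cycle = 39

I1 -> (1, 2, 7, 8)
I2 -> (2, 9, 14, 15)  // RAW R5: wait I1 write@8
I3 -> (3, 16, 18, 19)  // RAW R2: wait I2 write@15
I4 -> (9, 10, 15, 16)  // struct: M0 busy until I1 writes@8
I5 -> (20, 21, 23, 24)  // struct: A1 busy until I3 writes@19
I6 -> (25, 26, 28, 29)  // struct: A1 busy until I5 writes@24
I7 -> (30, 31, 33, 34)  // struct: A1 busy until I6 writes@29
I8 -> (35, 36, 38, 39)  // struct: A1 busy until I7 writes@34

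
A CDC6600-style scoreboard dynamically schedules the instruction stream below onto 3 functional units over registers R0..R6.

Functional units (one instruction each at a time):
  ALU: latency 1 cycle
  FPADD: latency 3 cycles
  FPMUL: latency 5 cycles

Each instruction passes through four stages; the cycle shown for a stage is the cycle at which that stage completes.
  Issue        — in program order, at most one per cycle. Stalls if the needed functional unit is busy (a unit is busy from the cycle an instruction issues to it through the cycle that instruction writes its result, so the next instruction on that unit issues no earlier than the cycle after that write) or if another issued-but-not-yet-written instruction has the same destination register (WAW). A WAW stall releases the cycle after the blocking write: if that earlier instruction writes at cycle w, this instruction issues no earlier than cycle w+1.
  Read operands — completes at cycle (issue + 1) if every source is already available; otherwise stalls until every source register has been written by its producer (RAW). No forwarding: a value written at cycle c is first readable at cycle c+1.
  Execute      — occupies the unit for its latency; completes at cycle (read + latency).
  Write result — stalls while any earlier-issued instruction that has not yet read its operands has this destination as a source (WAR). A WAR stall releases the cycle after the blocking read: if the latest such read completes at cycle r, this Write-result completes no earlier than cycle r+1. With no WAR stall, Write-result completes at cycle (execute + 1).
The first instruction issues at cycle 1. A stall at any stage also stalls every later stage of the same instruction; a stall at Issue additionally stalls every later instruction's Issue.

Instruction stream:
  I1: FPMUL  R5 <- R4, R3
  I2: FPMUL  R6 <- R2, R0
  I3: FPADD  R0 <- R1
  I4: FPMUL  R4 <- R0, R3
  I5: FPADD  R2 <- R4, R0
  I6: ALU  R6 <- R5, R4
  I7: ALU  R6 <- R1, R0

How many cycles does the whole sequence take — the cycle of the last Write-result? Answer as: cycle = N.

cycle = 31

I1  is:1  ro:2  ex:7  wr:8
I2  is:9  ro:10  ex:15  wr:16  — struct: FPMUL busy until I1 writes@8
I3  is:10  ro:11  ex:14  wr:15
I4  is:17  ro:18  ex:23  wr:24  — struct: FPMUL busy until I2 writes@16
I5  is:18  ro:25  ex:28  wr:29  — RAW R4: wait I4 write@24
I6  is:19  ro:25  ex:26  wr:27  — RAW R4: wait I4 write@24
I7  is:28  ro:29  ex:30  wr:31  — struct: ALU busy until I6 writes@27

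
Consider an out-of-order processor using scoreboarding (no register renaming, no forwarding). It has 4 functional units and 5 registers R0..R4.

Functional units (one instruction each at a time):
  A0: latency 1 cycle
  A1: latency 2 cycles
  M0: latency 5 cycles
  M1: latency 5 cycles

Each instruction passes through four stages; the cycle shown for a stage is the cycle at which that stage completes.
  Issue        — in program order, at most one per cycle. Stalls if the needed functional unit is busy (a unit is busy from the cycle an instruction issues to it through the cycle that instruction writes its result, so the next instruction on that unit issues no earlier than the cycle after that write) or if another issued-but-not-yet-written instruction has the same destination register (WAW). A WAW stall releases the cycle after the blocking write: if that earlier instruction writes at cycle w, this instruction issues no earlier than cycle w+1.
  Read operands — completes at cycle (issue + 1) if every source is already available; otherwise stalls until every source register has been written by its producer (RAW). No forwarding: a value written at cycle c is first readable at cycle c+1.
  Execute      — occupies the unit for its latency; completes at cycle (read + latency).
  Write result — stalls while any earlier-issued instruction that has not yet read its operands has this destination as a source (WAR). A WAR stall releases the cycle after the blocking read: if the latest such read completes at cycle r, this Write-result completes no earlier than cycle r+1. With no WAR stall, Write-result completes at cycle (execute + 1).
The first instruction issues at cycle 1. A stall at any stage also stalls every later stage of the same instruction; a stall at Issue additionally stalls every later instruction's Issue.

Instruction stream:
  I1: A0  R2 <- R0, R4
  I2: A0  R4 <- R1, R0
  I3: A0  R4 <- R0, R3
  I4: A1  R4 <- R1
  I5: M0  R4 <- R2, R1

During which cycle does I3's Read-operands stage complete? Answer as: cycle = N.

cycle = 10

I1: IS=1 RO=2 EX=3 WR=4
I2: IS=5 RO=6 EX=7 WR=8  [struct: A0 busy until I1 writes@4]
I3: IS=9 RO=10 EX=11 WR=12  [struct: A0 busy until I2 writes@8]
I4: IS=13 RO=14 EX=16 WR=17  [WAW R4: wait I3 write@12]
I5: IS=18 RO=19 EX=24 WR=25  [WAW R4: wait I4 write@17]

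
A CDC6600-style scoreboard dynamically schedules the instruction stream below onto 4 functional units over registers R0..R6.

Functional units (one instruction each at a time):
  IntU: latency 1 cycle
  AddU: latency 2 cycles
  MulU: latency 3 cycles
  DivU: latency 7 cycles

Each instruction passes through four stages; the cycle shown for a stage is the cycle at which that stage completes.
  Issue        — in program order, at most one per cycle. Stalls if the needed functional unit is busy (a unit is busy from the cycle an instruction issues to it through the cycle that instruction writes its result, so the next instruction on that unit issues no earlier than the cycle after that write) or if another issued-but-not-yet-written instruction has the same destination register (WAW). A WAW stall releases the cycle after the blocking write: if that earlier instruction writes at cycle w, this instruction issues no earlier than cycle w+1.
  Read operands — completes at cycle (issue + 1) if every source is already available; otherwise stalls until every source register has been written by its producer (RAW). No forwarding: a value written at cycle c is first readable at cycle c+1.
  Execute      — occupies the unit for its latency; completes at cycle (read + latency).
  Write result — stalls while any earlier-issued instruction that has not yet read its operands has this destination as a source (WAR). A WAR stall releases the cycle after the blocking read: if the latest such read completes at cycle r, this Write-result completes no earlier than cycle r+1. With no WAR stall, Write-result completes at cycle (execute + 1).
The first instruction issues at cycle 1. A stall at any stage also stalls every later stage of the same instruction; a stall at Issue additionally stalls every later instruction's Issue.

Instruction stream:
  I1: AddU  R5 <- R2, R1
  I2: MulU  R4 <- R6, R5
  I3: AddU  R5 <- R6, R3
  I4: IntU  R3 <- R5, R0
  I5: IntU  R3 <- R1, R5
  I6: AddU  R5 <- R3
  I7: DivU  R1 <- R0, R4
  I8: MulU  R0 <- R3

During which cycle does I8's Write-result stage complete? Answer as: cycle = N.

I1: IS=1 RO=2 EX=4 WR=5
I2: IS=2 RO=6 EX=9 WR=10  [RAW R5: wait I1 write@5]
I3: IS=6 RO=7 EX=9 WR=10  [struct: AddU busy until I1 writes@5]
I4: IS=7 RO=11 EX=12 WR=13  [RAW R5: wait I3 write@10]
I5: IS=14 RO=15 EX=16 WR=17  [struct: IntU busy until I4 writes@13]
I6: IS=15 RO=18 EX=20 WR=21  [RAW R3: wait I5 write@17]
I7: IS=16 RO=17 EX=24 WR=25
I8: IS=17 RO=18 EX=21 WR=22

cycle = 22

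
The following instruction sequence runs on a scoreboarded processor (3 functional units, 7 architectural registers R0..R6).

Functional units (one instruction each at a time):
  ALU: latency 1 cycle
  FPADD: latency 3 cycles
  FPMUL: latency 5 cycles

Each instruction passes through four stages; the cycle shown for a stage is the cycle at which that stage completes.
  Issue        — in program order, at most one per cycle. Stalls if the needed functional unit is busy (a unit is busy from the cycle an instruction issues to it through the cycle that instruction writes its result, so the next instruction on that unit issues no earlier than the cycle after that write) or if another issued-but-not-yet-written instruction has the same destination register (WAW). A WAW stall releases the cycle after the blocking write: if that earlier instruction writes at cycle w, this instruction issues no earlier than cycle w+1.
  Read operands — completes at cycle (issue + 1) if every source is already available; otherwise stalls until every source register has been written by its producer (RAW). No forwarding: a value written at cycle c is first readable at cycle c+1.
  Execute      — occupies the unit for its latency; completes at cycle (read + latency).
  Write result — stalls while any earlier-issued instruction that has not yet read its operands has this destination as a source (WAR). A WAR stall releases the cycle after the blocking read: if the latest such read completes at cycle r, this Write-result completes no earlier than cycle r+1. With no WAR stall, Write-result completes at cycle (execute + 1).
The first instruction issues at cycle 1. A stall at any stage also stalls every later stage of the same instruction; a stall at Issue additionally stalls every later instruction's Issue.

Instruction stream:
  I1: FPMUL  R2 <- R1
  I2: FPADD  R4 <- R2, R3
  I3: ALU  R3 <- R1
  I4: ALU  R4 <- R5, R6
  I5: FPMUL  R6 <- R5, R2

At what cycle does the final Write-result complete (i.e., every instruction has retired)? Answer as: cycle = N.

cycle = 22

cycle 1: I1 issues→FPMUL
cycle 2: I1 reads; I2 issues→FPADD
cycle 3: I3 issues→ALU
cycle 4: I3 reads
cycle 5: I3 exec-done
cycle 7: I1 exec-done
cycle 8: I1 writes R2
cycle 9: I2 reads
cycle 10: I3 writes R3
cycle 12: I2 exec-done
cycle 13: I2 writes R4
cycle 14: I4 issues→ALU
cycle 15: I4 reads; I5 issues→FPMUL
cycle 16: I4 exec-done; I5 reads
cycle 17: I4 writes R4
cycle 21: I5 exec-done
cycle 22: I5 writes R6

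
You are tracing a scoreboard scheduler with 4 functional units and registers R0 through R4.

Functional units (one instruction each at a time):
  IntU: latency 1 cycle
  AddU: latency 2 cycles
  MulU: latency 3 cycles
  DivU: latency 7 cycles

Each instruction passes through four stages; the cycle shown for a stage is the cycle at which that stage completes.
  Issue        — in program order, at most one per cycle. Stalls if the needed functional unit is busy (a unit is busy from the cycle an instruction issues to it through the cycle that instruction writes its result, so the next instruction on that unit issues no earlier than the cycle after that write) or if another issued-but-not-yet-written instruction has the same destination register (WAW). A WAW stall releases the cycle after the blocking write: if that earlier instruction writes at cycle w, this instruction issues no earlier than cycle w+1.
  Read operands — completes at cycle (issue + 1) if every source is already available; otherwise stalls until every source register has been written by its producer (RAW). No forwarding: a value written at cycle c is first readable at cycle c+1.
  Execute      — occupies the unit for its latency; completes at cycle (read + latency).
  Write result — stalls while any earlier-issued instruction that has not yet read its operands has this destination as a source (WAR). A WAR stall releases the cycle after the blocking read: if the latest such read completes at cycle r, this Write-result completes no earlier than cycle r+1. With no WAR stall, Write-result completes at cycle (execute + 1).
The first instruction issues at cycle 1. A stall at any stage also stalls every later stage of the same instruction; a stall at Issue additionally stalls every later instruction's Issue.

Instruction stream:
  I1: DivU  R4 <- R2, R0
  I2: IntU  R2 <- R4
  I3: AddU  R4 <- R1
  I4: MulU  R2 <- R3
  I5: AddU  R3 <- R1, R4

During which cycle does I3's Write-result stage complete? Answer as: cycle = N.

cycle = 15

I1  is:1  ro:2  ex:9  wr:10
I2  is:2  ro:11  ex:12  wr:13  — RAW R4: wait I1 write@10
I3  is:11  ro:12  ex:14  wr:15  — WAW R4: wait I1 write@10
I4  is:14  ro:15  ex:18  wr:19  — WAW R2: wait I2 write@13
I5  is:16  ro:17  ex:19  wr:20  — struct: AddU busy until I3 writes@15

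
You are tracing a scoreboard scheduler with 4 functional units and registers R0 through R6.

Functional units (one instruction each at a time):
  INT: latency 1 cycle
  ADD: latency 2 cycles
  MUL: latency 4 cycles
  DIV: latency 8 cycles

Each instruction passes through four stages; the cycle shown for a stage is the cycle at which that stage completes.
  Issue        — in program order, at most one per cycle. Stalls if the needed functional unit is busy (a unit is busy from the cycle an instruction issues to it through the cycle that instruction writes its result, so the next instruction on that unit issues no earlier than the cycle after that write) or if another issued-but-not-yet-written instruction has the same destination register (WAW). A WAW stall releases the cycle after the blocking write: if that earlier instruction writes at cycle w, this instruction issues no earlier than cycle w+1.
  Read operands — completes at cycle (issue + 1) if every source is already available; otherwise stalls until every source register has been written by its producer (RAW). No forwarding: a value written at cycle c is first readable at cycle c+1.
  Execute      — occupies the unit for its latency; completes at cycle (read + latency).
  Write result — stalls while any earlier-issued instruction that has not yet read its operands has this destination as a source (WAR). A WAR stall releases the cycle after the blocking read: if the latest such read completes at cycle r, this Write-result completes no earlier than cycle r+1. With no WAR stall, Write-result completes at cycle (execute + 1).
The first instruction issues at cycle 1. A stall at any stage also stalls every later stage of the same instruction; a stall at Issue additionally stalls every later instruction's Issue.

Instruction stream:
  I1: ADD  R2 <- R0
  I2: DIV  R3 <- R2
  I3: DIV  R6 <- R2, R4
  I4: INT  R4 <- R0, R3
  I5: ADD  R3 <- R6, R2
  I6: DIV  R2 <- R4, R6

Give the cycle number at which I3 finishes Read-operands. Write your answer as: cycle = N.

[I1] 1/2/4/5
[I2] 2/6/14/15  (RAW R2: wait I1 write@5)
[I3] 16/17/25/26  (struct: DIV busy until I2 writes@15)
[I4] 17/18/19/20
[I5] 18/27/29/30  (RAW R6: wait I3 write@26)
[I6] 27/28/36/37  (struct: DIV busy until I3 writes@26)

cycle = 17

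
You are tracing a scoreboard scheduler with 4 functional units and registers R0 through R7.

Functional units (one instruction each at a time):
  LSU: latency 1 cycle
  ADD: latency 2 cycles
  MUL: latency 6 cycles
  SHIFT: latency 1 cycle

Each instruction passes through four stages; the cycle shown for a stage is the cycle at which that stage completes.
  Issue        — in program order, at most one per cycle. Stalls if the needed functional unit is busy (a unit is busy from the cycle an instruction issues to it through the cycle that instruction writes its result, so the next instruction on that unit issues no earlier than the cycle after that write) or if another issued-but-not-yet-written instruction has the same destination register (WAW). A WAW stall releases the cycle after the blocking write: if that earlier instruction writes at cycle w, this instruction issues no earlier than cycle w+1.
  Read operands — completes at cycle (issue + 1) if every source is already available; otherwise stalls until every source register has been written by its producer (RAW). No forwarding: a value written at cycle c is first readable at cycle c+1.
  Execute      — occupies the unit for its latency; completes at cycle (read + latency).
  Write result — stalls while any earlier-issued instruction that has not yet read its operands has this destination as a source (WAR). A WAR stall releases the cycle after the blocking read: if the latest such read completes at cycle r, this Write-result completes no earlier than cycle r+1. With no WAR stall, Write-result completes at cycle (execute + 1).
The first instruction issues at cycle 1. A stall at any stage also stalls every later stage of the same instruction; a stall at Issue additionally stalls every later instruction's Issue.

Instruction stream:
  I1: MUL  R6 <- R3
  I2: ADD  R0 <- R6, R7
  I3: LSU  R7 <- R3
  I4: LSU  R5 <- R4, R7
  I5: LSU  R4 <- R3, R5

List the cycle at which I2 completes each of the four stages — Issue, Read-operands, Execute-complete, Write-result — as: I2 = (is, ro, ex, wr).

t=1  issue I1 (MUL)
t=2  I1 read-ops · issue I2 (ADD)
t=3  issue I3 (LSU)
t=4  I3 read-ops
t=5  I3 finished on LSU
t=8  I1 finished on MUL
t=9  I1→R6
t=10  I2 read-ops
t=11  I3→R7
t=12  I2 finished on ADD · issue I4 (LSU)
t=13  I2→R0 · I4 read-ops
t=14  I4 finished on LSU
t=15  I4→R5
t=16  issue I5 (LSU)
t=17  I5 read-ops
t=18  I5 finished on LSU
t=19  I5→R4

I2 = (2, 10, 12, 13)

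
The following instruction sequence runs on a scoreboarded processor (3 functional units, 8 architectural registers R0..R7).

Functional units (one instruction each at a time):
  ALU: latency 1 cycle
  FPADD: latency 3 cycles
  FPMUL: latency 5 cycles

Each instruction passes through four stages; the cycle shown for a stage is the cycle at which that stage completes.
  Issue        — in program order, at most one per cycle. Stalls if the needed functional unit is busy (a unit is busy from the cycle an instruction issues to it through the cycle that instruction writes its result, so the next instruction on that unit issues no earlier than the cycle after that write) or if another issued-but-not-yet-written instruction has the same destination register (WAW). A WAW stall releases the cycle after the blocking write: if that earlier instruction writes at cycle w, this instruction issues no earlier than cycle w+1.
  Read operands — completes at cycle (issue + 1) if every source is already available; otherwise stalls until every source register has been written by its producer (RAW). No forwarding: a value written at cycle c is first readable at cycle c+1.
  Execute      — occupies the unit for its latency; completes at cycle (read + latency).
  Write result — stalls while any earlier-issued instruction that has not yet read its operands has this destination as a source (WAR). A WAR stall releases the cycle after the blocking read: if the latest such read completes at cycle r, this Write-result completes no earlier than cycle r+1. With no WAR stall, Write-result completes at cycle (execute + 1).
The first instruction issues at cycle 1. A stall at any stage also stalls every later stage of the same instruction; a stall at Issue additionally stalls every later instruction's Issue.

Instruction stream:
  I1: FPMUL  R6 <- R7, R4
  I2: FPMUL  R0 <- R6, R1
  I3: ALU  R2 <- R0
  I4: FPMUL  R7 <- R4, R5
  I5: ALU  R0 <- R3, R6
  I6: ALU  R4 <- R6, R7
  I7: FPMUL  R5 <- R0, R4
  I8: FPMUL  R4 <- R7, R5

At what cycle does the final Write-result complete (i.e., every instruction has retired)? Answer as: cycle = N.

cycle = 42

cycle 1: issue I1 (FPMUL)
cycle 2: I1 read-ops
cycle 7: I1 finished on FPMUL
cycle 8: I1→R6
cycle 9: issue I2 (FPMUL)
cycle 10: I2 read-ops · issue I3 (ALU)
cycle 15: I2 finished on FPMUL
cycle 16: I2→R0
cycle 17: I3 read-ops · issue I4 (FPMUL)
cycle 18: I3 finished on ALU · I4 read-ops
cycle 19: I3→R2
cycle 20: issue I5 (ALU)
cycle 21: I5 read-ops
cycle 22: I5 finished on ALU
cycle 23: I4 finished on FPMUL · I5→R0
cycle 24: I4→R7 · issue I6 (ALU)
cycle 25: I6 read-ops · issue I7 (FPMUL)
cycle 26: I6 finished on ALU
cycle 27: I6→R4
cycle 28: I7 read-ops
cycle 33: I7 finished on FPMUL
cycle 34: I7→R5
cycle 35: issue I8 (FPMUL)
cycle 36: I8 read-ops
cycle 41: I8 finished on FPMUL
cycle 42: I8→R4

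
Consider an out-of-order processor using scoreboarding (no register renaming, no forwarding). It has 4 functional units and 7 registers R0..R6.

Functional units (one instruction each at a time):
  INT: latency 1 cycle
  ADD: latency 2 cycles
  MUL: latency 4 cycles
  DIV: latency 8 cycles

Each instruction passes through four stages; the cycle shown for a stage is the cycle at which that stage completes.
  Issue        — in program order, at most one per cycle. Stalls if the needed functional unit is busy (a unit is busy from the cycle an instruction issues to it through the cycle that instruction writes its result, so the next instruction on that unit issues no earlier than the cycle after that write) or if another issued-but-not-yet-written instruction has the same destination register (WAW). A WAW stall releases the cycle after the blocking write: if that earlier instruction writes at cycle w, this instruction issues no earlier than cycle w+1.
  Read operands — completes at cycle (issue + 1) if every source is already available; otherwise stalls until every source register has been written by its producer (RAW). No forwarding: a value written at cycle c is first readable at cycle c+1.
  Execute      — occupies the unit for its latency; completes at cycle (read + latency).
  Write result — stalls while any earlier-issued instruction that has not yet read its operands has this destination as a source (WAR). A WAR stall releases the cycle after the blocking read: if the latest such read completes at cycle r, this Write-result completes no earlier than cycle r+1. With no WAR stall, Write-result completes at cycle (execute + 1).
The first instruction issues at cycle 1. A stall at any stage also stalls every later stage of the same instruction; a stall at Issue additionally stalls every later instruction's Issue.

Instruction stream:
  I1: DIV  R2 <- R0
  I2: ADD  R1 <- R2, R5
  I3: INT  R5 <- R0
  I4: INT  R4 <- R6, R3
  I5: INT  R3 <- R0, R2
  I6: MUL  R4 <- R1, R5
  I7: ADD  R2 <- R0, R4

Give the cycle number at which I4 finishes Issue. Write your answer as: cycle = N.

  I1 | 1 | 2 | 10 | 11
  I2 | 2 | 12 | 14 | 15   RAW R2: wait I1 write@11
  I3 | 3 | 4 | 5 | 13   WAR R5: wait I2 read@12
  I4 | 14 | 15 | 16 | 17   struct: INT busy until I3 writes@13
  I5 | 18 | 19 | 20 | 21   struct: INT busy until I4 writes@17
  I6 | 19 | 20 | 24 | 25
  I7 | 20 | 26 | 28 | 29   RAW R4: wait I6 write@25

cycle = 14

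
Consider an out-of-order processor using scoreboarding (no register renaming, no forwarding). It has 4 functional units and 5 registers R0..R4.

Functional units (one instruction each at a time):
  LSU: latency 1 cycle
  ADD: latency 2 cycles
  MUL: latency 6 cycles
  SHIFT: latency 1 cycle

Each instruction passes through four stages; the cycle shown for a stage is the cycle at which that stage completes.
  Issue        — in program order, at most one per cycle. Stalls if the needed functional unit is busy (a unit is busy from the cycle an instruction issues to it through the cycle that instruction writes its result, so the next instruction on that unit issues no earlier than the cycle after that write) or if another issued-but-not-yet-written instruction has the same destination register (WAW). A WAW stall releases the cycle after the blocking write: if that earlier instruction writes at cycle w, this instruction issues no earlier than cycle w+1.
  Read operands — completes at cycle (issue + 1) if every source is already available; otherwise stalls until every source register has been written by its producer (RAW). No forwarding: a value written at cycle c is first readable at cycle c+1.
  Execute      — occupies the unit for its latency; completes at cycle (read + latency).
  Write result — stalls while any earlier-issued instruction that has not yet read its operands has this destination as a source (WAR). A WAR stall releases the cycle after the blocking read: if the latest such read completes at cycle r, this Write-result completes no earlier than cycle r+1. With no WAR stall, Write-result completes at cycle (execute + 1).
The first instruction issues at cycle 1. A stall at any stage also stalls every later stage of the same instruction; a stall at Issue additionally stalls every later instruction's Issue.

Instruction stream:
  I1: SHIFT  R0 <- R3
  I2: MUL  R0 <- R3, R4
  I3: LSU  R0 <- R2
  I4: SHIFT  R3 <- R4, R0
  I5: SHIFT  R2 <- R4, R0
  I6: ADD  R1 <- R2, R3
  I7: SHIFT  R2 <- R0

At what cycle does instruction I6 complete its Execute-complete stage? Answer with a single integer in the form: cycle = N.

cycle = 27

1) issue 1, read 2, done 3, write 4
2) issue 5, read 6, done 12, write 13  <WAW R0: wait I1 write@4>
3) issue 14, read 15, done 16, write 17  <WAW R0: wait I2 write@13>
4) issue 15, read 18, done 19, write 20  <RAW R0: wait I3 write@17>
5) issue 21, read 22, done 23, write 24  <struct: SHIFT busy until I4 writes@20>
6) issue 22, read 25, done 27, write 28  <RAW R2: wait I5 write@24>
7) issue 25, read 26, done 27, write 28  <struct: SHIFT busy until I5 writes@24>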